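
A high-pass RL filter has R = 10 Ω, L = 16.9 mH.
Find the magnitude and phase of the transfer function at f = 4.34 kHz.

Step 1 — Angular frequency: ω = 2π·4340 = 2.727e+04 rad/s.
Step 2 — Transfer function: H(jω) = jωL/(R + jωL).
Step 3 — Numerator jωL = j·460.8; denominator R + jωL = 10 + j460.8.
Step 4 — H = 0.9995 + j0.02169.
Step 5 — Magnitude: |H| = 0.9998 (-0.0 dB); phase: φ = 1.2°.

|H| = 0.9998 (-0.0 dB), φ = 1.2°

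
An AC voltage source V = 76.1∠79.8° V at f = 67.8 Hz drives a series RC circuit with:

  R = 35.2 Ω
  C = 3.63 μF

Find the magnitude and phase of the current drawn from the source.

Step 1 — Angular frequency: ω = 2π·f = 2π·67.8 = 426 rad/s.
Step 2 — Component impedances:
  R: Z = R = 35.2 Ω
  C: Z = 1/(jωC) = -j/(ω·C) = 0 - j646.7 Ω
Step 3 — Series combination: Z_total = R + C = 35.2 - j646.7 Ω = 647.6∠-86.9° Ω.
Step 4 — Source phasor: V = 76.1∠79.8° V = 13.48 + j74.9 V.
Step 5 — Ohm's law: I = V / Z_total = (13.48 + j74.9) / (35.2 - j646.7) = -0.1143 + j0.02706 A.
Step 6 — Convert to polar: |I| = 0.1175 A, ∠I = 166.7°.

I = 0.1175∠166.7° A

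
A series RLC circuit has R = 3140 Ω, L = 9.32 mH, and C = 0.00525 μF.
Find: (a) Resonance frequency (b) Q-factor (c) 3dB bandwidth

Step 1 — Resonance: ω₀ = 1/√(LC) = 1/√(0.00932·5.25e-09) = 1.43e+05 rad/s.
Step 2 — f₀ = ω₀/(2π) = 2.275e+04 Hz.
Step 3 — Series Q: Q = ω₀L/R = 1.43e+05·0.00932/3140 = 0.4243.
Step 4 — Bandwidth: Δω = ω₀/Q = 3.369e+05 rad/s; BW = Δω/(2π) = 5.362e+04 Hz.

(a) f₀ = 2.275e+04 Hz  (b) Q = 0.4243  (c) BW = 5.362e+04 Hz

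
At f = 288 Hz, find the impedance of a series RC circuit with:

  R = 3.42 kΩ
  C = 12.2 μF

Step 1 — Angular frequency: ω = 2π·f = 2π·288 = 1810 rad/s.
Step 2 — Component impedances:
  R: Z = R = 3420 Ω
  C: Z = 1/(jωC) = -j/(ω·C) = 0 - j45.3 Ω
Step 3 — Series combination: Z_total = R + C = 3420 - j45.3 Ω = 3420∠-0.8° Ω.

Z = 3420 - j45.3 Ω = 3420∠-0.8° Ω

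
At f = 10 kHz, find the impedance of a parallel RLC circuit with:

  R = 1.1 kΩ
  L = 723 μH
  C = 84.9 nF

Step 1 — Angular frequency: ω = 2π·f = 2π·1e+04 = 6.283e+04 rad/s.
Step 2 — Component impedances:
  R: Z = R = 1100 Ω
  L: Z = jωL = j·6.283e+04·0.000723 = 0 + j45.43 Ω
  C: Z = 1/(jωC) = -j/(ω·C) = 0 - j187.5 Ω
Step 3 — Parallel combination: 1/Z_total = 1/R + 1/L + 1/C; Z_total = 3.258 + j59.78 Ω = 59.87∠86.9° Ω.

Z = 3.258 + j59.78 Ω = 59.87∠86.9° Ω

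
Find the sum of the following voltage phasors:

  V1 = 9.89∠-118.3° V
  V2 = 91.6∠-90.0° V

Step 1 — Convert each phasor to rectangular form:
  V1 = 9.89·(cos(-118.3°) + j·sin(-118.3°)) = -4.689 - j8.708 V
  V2 = 91.6·(cos(-90.0°) + j·sin(-90.0°)) = 0 - j91.6 V
Step 2 — Sum components: V_total = -4.689 - j100.3 V.
Step 3 — Convert to polar: |V_total| = 100.4 V, ∠V_total = -92.7°.

V_total = 100.4∠-92.7° V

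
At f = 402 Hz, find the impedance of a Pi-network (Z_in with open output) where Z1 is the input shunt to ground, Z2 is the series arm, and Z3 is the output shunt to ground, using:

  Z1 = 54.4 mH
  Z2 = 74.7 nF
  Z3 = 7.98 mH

Step 1 — Angular frequency: ω = 2π·f = 2π·402 = 2526 rad/s.
Step 2 — Component impedances:
  Z1: Z = jωL = j·2526·0.0544 = 0 + j137.4 Ω
  Z2: Z = 1/(jωC) = -j/(ω·C) = 0 - j5300 Ω
  Z3: Z = jωL = j·2526·0.00798 = 0 + j20.16 Ω
Step 3 — With open output, the series arm Z2 and the output shunt Z3 appear in series to ground: Z2 + Z3 = 0 - j5280 Ω.
Step 4 — Parallel with input shunt Z1: Z_in = Z1 || (Z2 + Z3) = 0 + j141.1 Ω = 141.1∠90.0° Ω.

Z = 0 + j141.1 Ω = 141.1∠90.0° Ω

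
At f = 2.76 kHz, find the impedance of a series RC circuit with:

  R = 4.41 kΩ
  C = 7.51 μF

Step 1 — Angular frequency: ω = 2π·f = 2π·2760 = 1.734e+04 rad/s.
Step 2 — Component impedances:
  R: Z = R = 4410 Ω
  C: Z = 1/(jωC) = -j/(ω·C) = 0 - j7.678 Ω
Step 3 — Series combination: Z_total = R + C = 4410 - j7.678 Ω = 4410∠-0.1° Ω.

Z = 4410 - j7.678 Ω = 4410∠-0.1° Ω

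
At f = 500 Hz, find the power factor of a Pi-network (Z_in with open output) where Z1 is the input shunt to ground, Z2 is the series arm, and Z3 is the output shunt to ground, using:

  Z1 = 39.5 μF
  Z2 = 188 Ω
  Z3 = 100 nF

Step 1 — Angular frequency: ω = 2π·f = 2π·500 = 3142 rad/s.
Step 2 — Component impedances:
  Z1: Z = 1/(jωC) = -j/(ω·C) = 0 - j8.058 Ω
  Z2: Z = R = 188 Ω
  Z3: Z = 1/(jωC) = -j/(ω·C) = 0 - j3183 Ω
Step 3 — With open output, the series arm Z2 and the output shunt Z3 appear in series to ground: Z2 + Z3 = 188 - j3183 Ω.
Step 4 — Parallel with input shunt Z1: Z_in = Z1 || (Z2 + Z3) = 0.001195 - j8.038 Ω = 8.038∠-90.0° Ω.
Step 5 — Power factor: PF = cos(φ) = Re(Z)/|Z| = 0.0011947/8.0382 = 0.0001486.
Step 6 — Type: Im(Z) = -8.038 ⇒ leading (phase φ = -90.0°).

PF = 0.0001486 (leading, φ = -90.0°)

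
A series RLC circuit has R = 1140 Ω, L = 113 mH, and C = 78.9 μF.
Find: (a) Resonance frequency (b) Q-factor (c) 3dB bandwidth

Step 1 — Resonance: ω₀ = 1/√(LC) = 1/√(0.113·7.89e-05) = 334.9 rad/s.
Step 2 — f₀ = ω₀/(2π) = 53.3 Hz.
Step 3 — Series Q: Q = ω₀L/R = 334.9·0.113/1140 = 0.0332.
Step 4 — Bandwidth: Δω = ω₀/Q = 1.009e+04 rad/s; BW = Δω/(2π) = 1606 Hz.

(a) f₀ = 53.3 Hz  (b) Q = 0.0332  (c) BW = 1606 Hz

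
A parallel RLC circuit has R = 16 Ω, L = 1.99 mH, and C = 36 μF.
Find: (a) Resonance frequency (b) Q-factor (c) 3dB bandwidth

Step 1 — Resonance: ω₀ = 1/√(LC) = 1/√(0.00199·3.6e-05) = 3736 rad/s.
Step 2 — f₀ = ω₀/(2π) = 594.6 Hz.
Step 3 — Parallel Q: Q = R/(ω₀L) = 16/(3736·0.00199) = 2.152.
Step 4 — Bandwidth: Δω = ω₀/Q = 1736 rad/s; BW = Δω/(2π) = 276.3 Hz.

(a) f₀ = 594.6 Hz  (b) Q = 2.152  (c) BW = 276.3 Hz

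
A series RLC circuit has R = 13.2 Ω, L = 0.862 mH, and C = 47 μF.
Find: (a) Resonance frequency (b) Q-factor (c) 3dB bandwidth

Step 1 — Resonance condition Im(Z)=0 gives ω₀ = 1/√(LC).
Step 2 — ω₀ = 1/√(0.000862·4.7e-05) = 4968 rad/s.
Step 3 — f₀ = ω₀/(2π) = 790.7 Hz.
Step 4 — Series Q: Q = ω₀L/R = 4968·0.000862/13.2 = 0.3244.
Step 5 — 3dB bandwidth: Δω = ω₀/Q = 1.531e+04 rad/s; BW = Δω/(2π) = 2437 Hz.

(a) f₀ = 790.7 Hz  (b) Q = 0.3244  (c) BW = 2437 Hz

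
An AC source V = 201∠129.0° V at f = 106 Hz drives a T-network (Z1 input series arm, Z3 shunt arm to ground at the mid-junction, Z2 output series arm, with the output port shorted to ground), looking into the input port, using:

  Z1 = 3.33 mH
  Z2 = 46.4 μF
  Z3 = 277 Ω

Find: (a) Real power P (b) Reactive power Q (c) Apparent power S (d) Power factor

Step 1 — Angular frequency: ω = 2π·f = 2π·106 = 666 rad/s.
Step 2 — Component impedances:
  Z1: Z = jωL = j·666·0.00333 = 0 + j2.218 Ω
  Z2: Z = 1/(jωC) = -j/(ω·C) = 0 - j32.36 Ω
  Z3: Z = R = 277 Ω
Step 3 — With the output port shorted to ground, the output series arm Z2 runs from the junction to ground; the shunt arm Z3 also runs from the junction to ground. They appear in parallel: Z3 || Z2 = 3.729 - j31.92 Ω.
Step 4 — Series with input arm Z1: Z_in = Z1 + (Z3 || Z2) = 3.729 - j29.71 Ω = 29.94∠-82.8° Ω.
Step 5 — Source phasor: V = 201∠129.0° V = -126.5 + j156.2 V.
Step 6 — Current: I = V / Z = -5.703 - j3.542 A = 6.714∠-148.2° A.
Step 7 — Complex power: S = V·I* = 168.1 - j1339 VA.
Step 8 — Real power: P = Re(S) = 168.1 W.
Step 9 — Reactive power: Q = Im(S) = -1339 VAR.
Step 10 — Apparent power: |S| = 1349 VA.
Step 11 — Power factor: PF = P/|S| = 0.1246 (leading).

(a) P = 168.1 W  (b) Q = -1339 VAR  (c) S = 1349 VA  (d) PF = 0.1246 (leading)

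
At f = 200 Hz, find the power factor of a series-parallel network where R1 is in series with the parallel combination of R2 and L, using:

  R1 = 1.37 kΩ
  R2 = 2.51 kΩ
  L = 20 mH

Step 1 — Angular frequency: ω = 2π·f = 2π·200 = 1257 rad/s.
Step 2 — Component impedances:
  R1: Z = R = 1370 Ω
  R2: Z = R = 2510 Ω
  L: Z = jωL = j·1257·0.02 = 0 + j25.13 Ω
Step 3 — Parallel branch: R2 || L = 1/(1/R2 + 1/L) = 0.2516 + j25.13 Ω.
Step 4 — Series with R1: Z_total = R1 + (R2 || L) = 1370 + j25.13 Ω = 1370∠1.1° Ω.
Step 5 — Power factor: PF = cos(φ) = Re(Z)/|Z| = 1370.25/1370.48 = 0.9998.
Step 6 — Type: Im(Z) = 25.13 ⇒ lagging (phase φ = 1.1°).

PF = 0.9998 (lagging, φ = 1.1°)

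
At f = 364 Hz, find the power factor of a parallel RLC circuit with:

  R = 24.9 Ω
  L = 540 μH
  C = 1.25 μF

Step 1 — Angular frequency: ω = 2π·f = 2π·364 = 2287 rad/s.
Step 2 — Component impedances:
  R: Z = R = 24.9 Ω
  L: Z = jωL = j·2287·0.00054 = 0 + j1.235 Ω
  C: Z = 1/(jωC) = -j/(ω·C) = 0 - j349.8 Ω
Step 3 — Parallel combination: 1/Z_total = 1/R + 1/L + 1/C; Z_total = 0.06154 + j1.236 Ω = 1.238∠87.2° Ω.
Step 4 — Power factor: PF = cos(φ) = Re(Z)/|Z| = 0.06154/1.238 = 0.04971.
Step 5 — Type: Im(Z) = 1.236 ⇒ lagging (phase φ = 87.2°).

PF = 0.04971 (lagging, φ = 87.2°)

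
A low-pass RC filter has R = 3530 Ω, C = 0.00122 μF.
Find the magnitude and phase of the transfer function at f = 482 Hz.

Step 1 — Angular frequency: ω = 2π·482 = 3028 rad/s.
Step 2 — Transfer function: H(jω) = 1/(1 + jωRC).
Step 3 — Denominator: 1 + jωRC = 1 + j·3028·3530·1.22e-09 = 1 + j0.01304.
Step 4 — H = 0.9998 - j0.01304.
Step 5 — Magnitude: |H| = 0.9999 (-0.0 dB); phase: φ = -0.7°.

|H| = 0.9999 (-0.0 dB), φ = -0.7°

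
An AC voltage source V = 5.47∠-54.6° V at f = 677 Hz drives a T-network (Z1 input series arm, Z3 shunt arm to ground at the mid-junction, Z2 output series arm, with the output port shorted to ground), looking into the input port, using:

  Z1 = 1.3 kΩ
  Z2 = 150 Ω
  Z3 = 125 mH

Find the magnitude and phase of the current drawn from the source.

Step 1 — Angular frequency: ω = 2π·f = 2π·677 = 4254 rad/s.
Step 2 — Component impedances:
  Z1: Z = R = 1300 Ω
  Z2: Z = R = 150 Ω
  Z3: Z = jωL = j·4254·0.125 = 0 + j531.7 Ω
Step 3 — With the output port shorted to ground, the output series arm Z2 runs from the junction to ground; the shunt arm Z3 also runs from the junction to ground. They appear in parallel: Z3 || Z2 = 138.9 + j39.2 Ω.
Step 4 — Series with input arm Z1: Z_in = Z1 + (Z3 || Z2) = 1439 + j39.2 Ω = 1439∠1.6° Ω.
Step 5 — Source phasor: V = 5.47∠-54.6° V = 3.169 - j4.459 V.
Step 6 — Ohm's law: I = V / Z_total = (3.169 - j4.459) / (1439 + j39.2) = 0.002116 - j0.003156 A.
Step 7 — Convert to polar: |I| = 0.0038 A, ∠I = -56.2°.

I = 0.0038∠-56.2° A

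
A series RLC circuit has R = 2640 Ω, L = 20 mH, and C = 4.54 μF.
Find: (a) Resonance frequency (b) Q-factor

Step 1 — Resonance condition Im(Z)=0 gives ω₀ = 1/√(LC).
Step 2 — ω₀ = 1/√(0.02·4.54e-06) = 3319 rad/s.
Step 3 — f₀ = ω₀/(2π) = 528.2 Hz.
Step 4 — Series Q: Q = ω₀L/R = 3319·0.02/2640 = 0.02514.

(a) f₀ = 528.2 Hz  (b) Q = 0.02514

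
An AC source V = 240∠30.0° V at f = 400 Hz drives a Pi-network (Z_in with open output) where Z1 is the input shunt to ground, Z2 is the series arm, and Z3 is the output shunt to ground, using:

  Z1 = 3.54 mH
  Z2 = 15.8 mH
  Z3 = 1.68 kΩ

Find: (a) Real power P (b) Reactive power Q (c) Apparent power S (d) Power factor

Step 1 — Angular frequency: ω = 2π·f = 2π·400 = 2513 rad/s.
Step 2 — Component impedances:
  Z1: Z = jωL = j·2513·0.00354 = 0 + j8.897 Ω
  Z2: Z = jωL = j·2513·0.0158 = 0 + j39.71 Ω
  Z3: Z = R = 1680 Ω
Step 3 — With open output, the series arm Z2 and the output shunt Z3 appear in series to ground: Z2 + Z3 = 1680 + j39.71 Ω.
Step 4 — Parallel with input shunt Z1: Z_in = Z1 || (Z2 + Z3) = 0.04708 + j8.896 Ω = 8.896∠89.7° Ω.
Step 5 — Source phasor: V = 240∠30.0° V = 207.8 + j120 V.
Step 6 — Current: I = V / Z = 13.61 - j23.29 A = 26.98∠-59.7° A.
Step 7 — Complex power: S = V·I* = 34.27 + j6475 VA.
Step 8 — Real power: P = Re(S) = 34.27 W.
Step 9 — Reactive power: Q = Im(S) = 6475 VAR.
Step 10 — Apparent power: |S| = 6475 VA.
Step 11 — Power factor: PF = P/|S| = 0.005292 (lagging).

(a) P = 34.27 W  (b) Q = 6475 VAR  (c) S = 6475 VA  (d) PF = 0.005292 (lagging)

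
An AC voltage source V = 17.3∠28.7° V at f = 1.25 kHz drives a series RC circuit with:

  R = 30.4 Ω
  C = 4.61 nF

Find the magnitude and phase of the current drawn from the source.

Step 1 — Angular frequency: ω = 2π·f = 2π·1250 = 7854 rad/s.
Step 2 — Component impedances:
  R: Z = R = 30.4 Ω
  C: Z = 1/(jωC) = -j/(ω·C) = 0 - j2.762e+04 Ω
Step 3 — Series combination: Z_total = R + C = 30.4 - j2.762e+04 Ω = 2.762e+04∠-89.9° Ω.
Step 4 — Source phasor: V = 17.3∠28.7° V = 15.17 + j8.308 V.
Step 5 — Ohm's law: I = V / Z_total = (15.17 + j8.308) / (30.4 - j2.762e+04) = -0.0003002 + j0.0005498 A.
Step 6 — Convert to polar: |I| = 0.0006264 A, ∠I = 118.6°.

I = 0.0006264∠118.6° A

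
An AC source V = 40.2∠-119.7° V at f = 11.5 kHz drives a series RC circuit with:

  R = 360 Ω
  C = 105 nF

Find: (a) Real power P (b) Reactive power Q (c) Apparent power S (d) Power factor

Step 1 — Angular frequency: ω = 2π·f = 2π·1.15e+04 = 7.226e+04 rad/s.
Step 2 — Component impedances:
  R: Z = R = 360 Ω
  C: Z = 1/(jωC) = -j/(ω·C) = 0 - j131.8 Ω
Step 3 — Series combination: Z_total = R + C = 360 - j131.8 Ω = 383.4∠-20.1° Ω.
Step 4 — Source phasor: V = 40.2∠-119.7° V = -19.92 - j34.92 V.
Step 5 — Current: I = V / Z = -0.01747 - j0.1034 A = 0.1049∠-99.6° A.
Step 6 — Complex power: S = V·I* = 3.958 - j1.449 VA.
Step 7 — Real power: P = Re(S) = 3.958 W.
Step 8 — Reactive power: Q = Im(S) = -1.449 VAR.
Step 9 — Apparent power: |S| = 4.215 VA.
Step 10 — Power factor: PF = P/|S| = 0.939 (leading).

(a) P = 3.958 W  (b) Q = -1.449 VAR  (c) S = 4.215 VA  (d) PF = 0.939 (leading)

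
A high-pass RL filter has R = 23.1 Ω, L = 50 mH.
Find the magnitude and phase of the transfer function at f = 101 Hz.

Step 1 — Angular frequency: ω = 2π·101 = 634.6 rad/s.
Step 2 — Transfer function: H(jω) = jωL/(R + jωL).
Step 3 — Numerator jωL = j·31.73; denominator R + jωL = 23.1 + j31.73.
Step 4 — H = 0.6536 + j0.4758.
Step 5 — Magnitude: |H| = 0.8085 (-1.8 dB); phase: φ = 36.1°.

|H| = 0.8085 (-1.8 dB), φ = 36.1°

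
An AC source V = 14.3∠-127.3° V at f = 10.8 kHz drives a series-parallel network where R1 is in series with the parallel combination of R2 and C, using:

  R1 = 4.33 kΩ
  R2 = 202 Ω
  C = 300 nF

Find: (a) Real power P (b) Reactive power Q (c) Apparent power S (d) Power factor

Step 1 — Angular frequency: ω = 2π·f = 2π·1.08e+04 = 6.786e+04 rad/s.
Step 2 — Component impedances:
  R1: Z = R = 4330 Ω
  R2: Z = R = 202 Ω
  C: Z = 1/(jωC) = -j/(ω·C) = 0 - j49.12 Ω
Step 3 — Parallel branch: R2 || C = 1/(1/R2 + 1/C) = 11.28 - j46.38 Ω.
Step 4 — Series with R1: Z_total = R1 + (R2 || C) = 4341 - j46.38 Ω = 4342∠-0.6° Ω.
Step 5 — Source phasor: V = 14.3∠-127.3° V = -8.666 - j11.38 V.
Step 6 — Current: I = V / Z = -0.001968 - j0.002641 A = 0.003294∠-126.7° A.
Step 7 — Complex power: S = V·I* = 0.0471 - j0.0005032 VA.
Step 8 — Real power: P = Re(S) = 0.0471 W.
Step 9 — Reactive power: Q = Im(S) = -0.0005032 VAR.
Step 10 — Apparent power: |S| = 0.0471 VA.
Step 11 — Power factor: PF = P/|S| = 0.9999 (leading).

(a) P = 0.0471 W  (b) Q = -0.0005032 VAR  (c) S = 0.0471 VA  (d) PF = 0.9999 (leading)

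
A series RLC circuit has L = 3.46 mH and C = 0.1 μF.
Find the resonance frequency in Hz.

Step 1 — Resonance condition Im(Z)=0 gives ω₀ = 1/√(LC).
Step 2 — ω₀ = 1/√(0.00346·1e-07) = 5.376e+04 rad/s.
Step 3 — f₀ = ω₀/(2π) = 8556 Hz.

f₀ = 8556 Hz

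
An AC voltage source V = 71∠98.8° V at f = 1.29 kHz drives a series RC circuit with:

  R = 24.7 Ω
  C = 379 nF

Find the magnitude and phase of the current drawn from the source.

Step 1 — Angular frequency: ω = 2π·f = 2π·1290 = 8105 rad/s.
Step 2 — Component impedances:
  R: Z = R = 24.7 Ω
  C: Z = 1/(jωC) = -j/(ω·C) = 0 - j325.5 Ω
Step 3 — Series combination: Z_total = R + C = 24.7 - j325.5 Ω = 326.5∠-85.7° Ω.
Step 4 — Source phasor: V = 71∠98.8° V = -10.86 + j70.16 V.
Step 5 — Ohm's law: I = V / Z_total = (-10.86 + j70.16) / (24.7 - j325.5) = -0.2168 - j0.01692 A.
Step 6 — Convert to polar: |I| = 0.2175 A, ∠I = -175.5°.

I = 0.2175∠-175.5° A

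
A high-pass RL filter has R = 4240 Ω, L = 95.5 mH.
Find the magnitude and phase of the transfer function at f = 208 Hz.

Step 1 — Angular frequency: ω = 2π·208 = 1307 rad/s.
Step 2 — Transfer function: H(jω) = jωL/(R + jωL).
Step 3 — Numerator jωL = j·124.8; denominator R + jωL = 4240 + j124.8.
Step 4 — H = 0.0008657 + j0.02941.
Step 5 — Magnitude: |H| = 0.02942 (-30.6 dB); phase: φ = 88.3°.

|H| = 0.02942 (-30.6 dB), φ = 88.3°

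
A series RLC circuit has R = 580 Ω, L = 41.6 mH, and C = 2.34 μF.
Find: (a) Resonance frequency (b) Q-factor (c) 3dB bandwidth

Step 1 — Resonance condition Im(Z)=0 gives ω₀ = 1/√(LC).
Step 2 — ω₀ = 1/√(0.0416·2.34e-06) = 3205 rad/s.
Step 3 — f₀ = ω₀/(2π) = 510.1 Hz.
Step 4 — Series Q: Q = ω₀L/R = 3205·0.0416/580 = 0.2299.
Step 5 — 3dB bandwidth: Δω = ω₀/Q = 1.394e+04 rad/s; BW = Δω/(2π) = 2219 Hz.

(a) f₀ = 510.1 Hz  (b) Q = 0.2299  (c) BW = 2219 Hz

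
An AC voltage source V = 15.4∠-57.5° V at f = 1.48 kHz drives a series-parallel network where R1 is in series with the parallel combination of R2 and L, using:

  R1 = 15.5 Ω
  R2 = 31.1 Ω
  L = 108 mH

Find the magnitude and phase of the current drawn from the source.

Step 1 — Angular frequency: ω = 2π·f = 2π·1480 = 9299 rad/s.
Step 2 — Component impedances:
  R1: Z = R = 15.5 Ω
  R2: Z = R = 31.1 Ω
  L: Z = jωL = j·9299·0.108 = 0 + j1004 Ω
Step 3 — Parallel branch: R2 || L = 1/(1/R2 + 1/L) = 31.07 + j0.9621 Ω.
Step 4 — Series with R1: Z_total = R1 + (R2 || L) = 46.57 + j0.9621 Ω = 46.58∠1.2° Ω.
Step 5 — Source phasor: V = 15.4∠-57.5° V = 8.274 - j12.99 V.
Step 6 — Ohm's law: I = V / Z_total = (8.274 - j12.99) / (46.57 + j0.9621) = 0.1718 - j0.2824 A.
Step 7 — Convert to polar: |I| = 0.3306 A, ∠I = -58.7°.

I = 0.3306∠-58.7° A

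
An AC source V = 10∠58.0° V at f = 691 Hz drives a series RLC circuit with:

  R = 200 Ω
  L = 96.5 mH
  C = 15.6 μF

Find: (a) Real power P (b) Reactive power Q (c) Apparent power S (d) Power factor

Step 1 — Angular frequency: ω = 2π·f = 2π·691 = 4342 rad/s.
Step 2 — Component impedances:
  R: Z = R = 200 Ω
  L: Z = jωL = j·4342·0.0965 = 0 + j419 Ω
  C: Z = 1/(jωC) = -j/(ω·C) = 0 - j14.76 Ω
Step 3 — Series combination: Z_total = R + L + C = 200 + j404.2 Ω = 451∠63.7° Ω.
Step 4 — Source phasor: V = 10∠58.0° V = 5.299 + j8.48 V.
Step 5 — Current: I = V / Z = 0.02207 - j0.002192 A = 0.02217∠-5.7° A.
Step 6 — Complex power: S = V·I* = 0.09834 + j0.1987 VA.
Step 7 — Real power: P = Re(S) = 0.09834 W.
Step 8 — Reactive power: Q = Im(S) = 0.1987 VAR.
Step 9 — Apparent power: |S| = 0.2217 VA.
Step 10 — Power factor: PF = P/|S| = 0.4435 (lagging).

(a) P = 0.09834 W  (b) Q = 0.1987 VAR  (c) S = 0.2217 VA  (d) PF = 0.4435 (lagging)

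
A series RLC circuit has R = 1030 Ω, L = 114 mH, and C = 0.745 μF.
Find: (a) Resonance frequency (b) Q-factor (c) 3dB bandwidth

Step 1 — Resonance: ω₀ = 1/√(LC) = 1/√(0.114·7.45e-07) = 3431 rad/s.
Step 2 — f₀ = ω₀/(2π) = 546.1 Hz.
Step 3 — Series Q: Q = ω₀L/R = 3431·0.114/1030 = 0.3798.
Step 4 — Bandwidth: Δω = ω₀/Q = 9035 rad/s; BW = Δω/(2π) = 1438 Hz.

(a) f₀ = 546.1 Hz  (b) Q = 0.3798  (c) BW = 1438 Hz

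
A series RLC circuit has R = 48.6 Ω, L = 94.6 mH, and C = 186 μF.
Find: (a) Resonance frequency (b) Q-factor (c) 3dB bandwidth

Step 1 — Resonance condition Im(Z)=0 gives ω₀ = 1/√(LC).
Step 2 — ω₀ = 1/√(0.0946·0.000186) = 238.4 rad/s.
Step 3 — f₀ = ω₀/(2π) = 37.94 Hz.
Step 4 — Series Q: Q = ω₀L/R = 238.4·0.0946/48.6 = 0.464.
Step 5 — 3dB bandwidth: Δω = ω₀/Q = 513.7 rad/s; BW = Δω/(2π) = 81.76 Hz.

(a) f₀ = 37.94 Hz  (b) Q = 0.464  (c) BW = 81.76 Hz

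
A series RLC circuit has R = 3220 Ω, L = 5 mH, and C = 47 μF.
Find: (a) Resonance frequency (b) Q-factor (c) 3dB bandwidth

Step 1 — Resonance: ω₀ = 1/√(LC) = 1/√(0.005·4.7e-05) = 2063 rad/s.
Step 2 — f₀ = ω₀/(2π) = 328.3 Hz.
Step 3 — Series Q: Q = ω₀L/R = 2063·0.005/3220 = 0.003203.
Step 4 — Bandwidth: Δω = ω₀/Q = 6.44e+05 rad/s; BW = Δω/(2π) = 1.025e+05 Hz.

(a) f₀ = 328.3 Hz  (b) Q = 0.003203  (c) BW = 1.025e+05 Hz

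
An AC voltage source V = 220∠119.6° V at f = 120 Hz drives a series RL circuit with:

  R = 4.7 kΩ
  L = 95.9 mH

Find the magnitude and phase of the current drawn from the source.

Step 1 — Angular frequency: ω = 2π·f = 2π·120 = 754 rad/s.
Step 2 — Component impedances:
  R: Z = R = 4700 Ω
  L: Z = jωL = j·754·0.0959 = 0 + j72.31 Ω
Step 3 — Series combination: Z_total = R + L = 4700 + j72.31 Ω = 4701∠0.9° Ω.
Step 4 — Source phasor: V = 220∠119.6° V = -108.7 + j191.3 V.
Step 5 — Ohm's law: I = V / Z_total = (-108.7 + j191.3) / (4700 + j72.31) = -0.02249 + j0.04105 A.
Step 6 — Convert to polar: |I| = 0.0468 A, ∠I = 118.7°.

I = 0.0468∠118.7° A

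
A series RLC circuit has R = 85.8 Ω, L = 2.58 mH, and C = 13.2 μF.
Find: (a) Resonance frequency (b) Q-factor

Step 1 — Resonance condition Im(Z)=0 gives ω₀ = 1/√(LC).
Step 2 — ω₀ = 1/√(0.00258·1.32e-05) = 5419 rad/s.
Step 3 — f₀ = ω₀/(2π) = 862.4 Hz.
Step 4 — Series Q: Q = ω₀L/R = 5419·0.00258/85.8 = 0.1629.

(a) f₀ = 862.4 Hz  (b) Q = 0.1629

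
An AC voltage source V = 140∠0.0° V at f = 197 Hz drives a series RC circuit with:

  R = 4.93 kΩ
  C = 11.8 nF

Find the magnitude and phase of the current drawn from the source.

Step 1 — Angular frequency: ω = 2π·f = 2π·197 = 1238 rad/s.
Step 2 — Component impedances:
  R: Z = R = 4930 Ω
  C: Z = 1/(jωC) = -j/(ω·C) = 0 - j6.847e+04 Ω
Step 3 — Series combination: Z_total = R + C = 4930 - j6.847e+04 Ω = 6.864e+04∠-85.9° Ω.
Step 4 — Source phasor: V = 140∠0.0° V = 140 V.
Step 5 — Ohm's law: I = V / Z_total = (140) / (4930 - j6.847e+04) = 0.0001465 + j0.002034 A.
Step 6 — Convert to polar: |I| = 0.00204 A, ∠I = 85.9°.

I = 0.00204∠85.9° A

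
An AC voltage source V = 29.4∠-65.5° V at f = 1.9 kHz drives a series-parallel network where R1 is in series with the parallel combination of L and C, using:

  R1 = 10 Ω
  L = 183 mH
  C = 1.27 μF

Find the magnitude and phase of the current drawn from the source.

Step 1 — Angular frequency: ω = 2π·f = 2π·1900 = 1.194e+04 rad/s.
Step 2 — Component impedances:
  R1: Z = R = 10 Ω
  L: Z = jωL = j·1.194e+04·0.183 = 0 + j2185 Ω
  C: Z = 1/(jωC) = -j/(ω·C) = 0 - j65.96 Ω
Step 3 — Parallel branch: L || C = 1/(1/L + 1/C) = 0 - j68.01 Ω.
Step 4 — Series with R1: Z_total = R1 + (L || C) = 10 - j68.01 Ω = 68.74∠-81.6° Ω.
Step 5 — Source phasor: V = 29.4∠-65.5° V = 12.19 - j26.75 V.
Step 6 — Ohm's law: I = V / Z_total = (12.19 - j26.75) / (10 - j68.01) = 0.4108 + j0.1189 A.
Step 7 — Convert to polar: |I| = 0.4277 A, ∠I = 16.1°.

I = 0.4277∠16.1° A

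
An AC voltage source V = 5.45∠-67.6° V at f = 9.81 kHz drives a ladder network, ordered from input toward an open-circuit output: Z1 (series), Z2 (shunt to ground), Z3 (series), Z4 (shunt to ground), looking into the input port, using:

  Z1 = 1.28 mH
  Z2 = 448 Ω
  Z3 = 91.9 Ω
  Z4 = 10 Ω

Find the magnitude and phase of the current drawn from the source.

Step 1 — Angular frequency: ω = 2π·f = 2π·9810 = 6.164e+04 rad/s.
Step 2 — Component impedances:
  Z1: Z = jωL = j·6.164e+04·0.00128 = 0 + j78.9 Ω
  Z2: Z = R = 448 Ω
  Z3: Z = R = 91.9 Ω
  Z4: Z = R = 10 Ω
Step 3 — Ladder network (open output): work backward from the far end, alternating series and parallel combinations. Z_in = 83.02 + j78.9 Ω = 114.5∠43.5° Ω.
Step 4 — Source phasor: V = 5.45∠-67.6° V = 2.077 - j5.039 V.
Step 5 — Ohm's law: I = V / Z_total = (2.077 - j5.039) / (83.02 + j78.9) = -0.01716 - j0.04438 A.
Step 6 — Convert to polar: |I| = 0.04759 A, ∠I = -111.1°.

I = 0.04759∠-111.1° A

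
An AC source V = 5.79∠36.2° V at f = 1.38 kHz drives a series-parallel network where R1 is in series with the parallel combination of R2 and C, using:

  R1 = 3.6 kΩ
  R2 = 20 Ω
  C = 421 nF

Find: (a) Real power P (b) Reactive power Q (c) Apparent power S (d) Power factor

Step 1 — Angular frequency: ω = 2π·f = 2π·1380 = 8671 rad/s.
Step 2 — Component impedances:
  R1: Z = R = 3600 Ω
  R2: Z = R = 20 Ω
  C: Z = 1/(jωC) = -j/(ω·C) = 0 - j273.9 Ω
Step 3 — Parallel branch: R2 || C = 1/(1/R2 + 1/C) = 19.89 - j1.452 Ω.
Step 4 — Series with R1: Z_total = R1 + (R2 || C) = 3620 - j1.452 Ω = 3620∠-0.0° Ω.
Step 5 — Source phasor: V = 5.79∠36.2° V = 4.672 + j3.42 V.
Step 6 — Current: I = V / Z = 0.00129 + j0.0009452 A = 0.001599∠36.2° A.
Step 7 — Complex power: S = V·I* = 0.009261 - j3.716e-06 VA.
Step 8 — Real power: P = Re(S) = 0.009261 W.
Step 9 — Reactive power: Q = Im(S) = -3.716e-06 VAR.
Step 10 — Apparent power: |S| = 0.009261 VA.
Step 11 — Power factor: PF = P/|S| = 1 (leading).

(a) P = 0.009261 W  (b) Q = -3.716e-06 VAR  (c) S = 0.009261 VA  (d) PF = 1 (leading)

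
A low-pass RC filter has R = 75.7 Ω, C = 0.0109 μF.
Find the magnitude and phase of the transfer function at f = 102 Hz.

Step 1 — Angular frequency: ω = 2π·102 = 640.9 rad/s.
Step 2 — Transfer function: H(jω) = 1/(1 + jωRC).
Step 3 — Denominator: 1 + jωRC = 1 + j·640.9·75.7·1.09e-08 = 1 + j0.0005288.
Step 4 — H = 1 - j0.0005288.
Step 5 — Magnitude: |H| = 1 (-0.0 dB); phase: φ = -0.0°.

|H| = 1 (-0.0 dB), φ = -0.0°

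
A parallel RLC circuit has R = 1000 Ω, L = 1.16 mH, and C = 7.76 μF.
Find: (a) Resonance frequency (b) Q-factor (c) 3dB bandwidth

Step 1 — Resonance: ω₀ = 1/√(LC) = 1/√(0.00116·7.76e-06) = 1.054e+04 rad/s.
Step 2 — f₀ = ω₀/(2π) = 1677 Hz.
Step 3 — Parallel Q: Q = R/(ω₀L) = 1000/(1.054e+04·0.00116) = 81.79.
Step 4 — Bandwidth: Δω = ω₀/Q = 128.9 rad/s; BW = Δω/(2π) = 20.51 Hz.

(a) f₀ = 1677 Hz  (b) Q = 81.79  (c) BW = 20.51 Hz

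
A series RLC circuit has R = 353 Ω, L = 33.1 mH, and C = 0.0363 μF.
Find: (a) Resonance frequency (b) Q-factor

Step 1 — Resonance condition Im(Z)=0 gives ω₀ = 1/√(LC).
Step 2 — ω₀ = 1/√(0.0331·3.63e-08) = 2.885e+04 rad/s.
Step 3 — f₀ = ω₀/(2π) = 4591 Hz.
Step 4 — Series Q: Q = ω₀L/R = 2.885e+04·0.0331/353 = 2.705.

(a) f₀ = 4591 Hz  (b) Q = 2.705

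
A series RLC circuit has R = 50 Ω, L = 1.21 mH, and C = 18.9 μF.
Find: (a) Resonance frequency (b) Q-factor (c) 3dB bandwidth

Step 1 — Resonance: ω₀ = 1/√(LC) = 1/√(0.00121·1.89e-05) = 6613 rad/s.
Step 2 — f₀ = ω₀/(2π) = 1052 Hz.
Step 3 — Series Q: Q = ω₀L/R = 6613·0.00121/50 = 0.16.
Step 4 — Bandwidth: Δω = ω₀/Q = 4.132e+04 rad/s; BW = Δω/(2π) = 6577 Hz.

(a) f₀ = 1052 Hz  (b) Q = 0.16  (c) BW = 6577 Hz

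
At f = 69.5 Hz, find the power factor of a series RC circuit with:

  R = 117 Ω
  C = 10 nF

Step 1 — Angular frequency: ω = 2π·f = 2π·69.5 = 436.7 rad/s.
Step 2 — Component impedances:
  R: Z = R = 117 Ω
  C: Z = 1/(jωC) = -j/(ω·C) = 0 - j2.29e+05 Ω
Step 3 — Series combination: Z_total = R + C = 117 - j2.29e+05 Ω = 2.29e+05∠-90.0° Ω.
Step 4 — Power factor: PF = cos(φ) = Re(Z)/|Z| = 117/2.29e+05 = 0.0005109.
Step 5 — Type: Im(Z) = -2.29e+05 ⇒ leading (phase φ = -90.0°).

PF = 0.0005109 (leading, φ = -90.0°)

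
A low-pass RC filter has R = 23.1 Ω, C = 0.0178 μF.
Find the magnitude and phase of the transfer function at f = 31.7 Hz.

Step 1 — Angular frequency: ω = 2π·31.7 = 199.2 rad/s.
Step 2 — Transfer function: H(jω) = 1/(1 + jωRC).
Step 3 — Denominator: 1 + jωRC = 1 + j·199.2·23.1·1.78e-08 = 1 + j8.19e-05.
Step 4 — H = 1 - j8.19e-05.
Step 5 — Magnitude: |H| = 1 (-0.0 dB); phase: φ = -0.0°.

|H| = 1 (-0.0 dB), φ = -0.0°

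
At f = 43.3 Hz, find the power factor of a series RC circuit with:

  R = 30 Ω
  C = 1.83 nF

Step 1 — Angular frequency: ω = 2π·f = 2π·43.3 = 272.1 rad/s.
Step 2 — Component impedances:
  R: Z = R = 30 Ω
  C: Z = 1/(jωC) = -j/(ω·C) = 0 - j2.009e+06 Ω
Step 3 — Series combination: Z_total = R + C = 30 - j2.009e+06 Ω = 2.009e+06∠-90.0° Ω.
Step 4 — Power factor: PF = cos(φ) = Re(Z)/|Z| = 30/2.0085e+06 = 1.494e-05.
Step 5 — Type: Im(Z) = -2.009e+06 ⇒ leading (phase φ = -90.0°).

PF = 1.494e-05 (leading, φ = -90.0°)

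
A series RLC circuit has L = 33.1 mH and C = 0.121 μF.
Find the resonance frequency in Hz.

Step 1 — Resonance condition Im(Z)=0 gives ω₀ = 1/√(LC).
Step 2 — ω₀ = 1/√(0.0331·1.21e-07) = 1.58e+04 rad/s.
Step 3 — f₀ = ω₀/(2π) = 2515 Hz.

f₀ = 2515 Hz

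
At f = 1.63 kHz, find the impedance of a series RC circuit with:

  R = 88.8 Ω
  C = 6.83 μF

Step 1 — Angular frequency: ω = 2π·f = 2π·1630 = 1.024e+04 rad/s.
Step 2 — Component impedances:
  R: Z = R = 88.8 Ω
  C: Z = 1/(jωC) = -j/(ω·C) = 0 - j14.3 Ω
Step 3 — Series combination: Z_total = R + C = 88.8 - j14.3 Ω = 89.94∠-9.1° Ω.

Z = 88.8 - j14.3 Ω = 89.94∠-9.1° Ω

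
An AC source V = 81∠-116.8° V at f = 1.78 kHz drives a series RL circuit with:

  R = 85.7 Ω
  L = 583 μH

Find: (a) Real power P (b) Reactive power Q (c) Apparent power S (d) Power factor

Step 1 — Angular frequency: ω = 2π·f = 2π·1780 = 1.118e+04 rad/s.
Step 2 — Component impedances:
  R: Z = R = 85.7 Ω
  L: Z = jωL = j·1.118e+04·0.000583 = 0 + j6.52 Ω
Step 3 — Series combination: Z_total = R + L = 85.7 + j6.52 Ω = 85.95∠4.4° Ω.
Step 4 — Source phasor: V = 81∠-116.8° V = -36.52 - j72.3 V.
Step 5 — Current: I = V / Z = -0.4875 - j0.8065 A = 0.9424∠-121.2° A.
Step 6 — Complex power: S = V·I* = 76.12 + j5.791 VA.
Step 7 — Real power: P = Re(S) = 76.12 W.
Step 8 — Reactive power: Q = Im(S) = 5.791 VAR.
Step 9 — Apparent power: |S| = 76.34 VA.
Step 10 — Power factor: PF = P/|S| = 0.9971 (lagging).

(a) P = 76.12 W  (b) Q = 5.791 VAR  (c) S = 76.34 VA  (d) PF = 0.9971 (lagging)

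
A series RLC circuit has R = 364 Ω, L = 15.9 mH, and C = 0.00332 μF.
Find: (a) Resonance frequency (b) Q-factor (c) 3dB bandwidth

Step 1 — Resonance: ω₀ = 1/√(LC) = 1/√(0.0159·3.32e-09) = 1.376e+05 rad/s.
Step 2 — f₀ = ω₀/(2π) = 2.191e+04 Hz.
Step 3 — Series Q: Q = ω₀L/R = 1.376e+05·0.0159/364 = 6.012.
Step 4 — Bandwidth: Δω = ω₀/Q = 2.289e+04 rad/s; BW = Δω/(2π) = 3644 Hz.

(a) f₀ = 2.191e+04 Hz  (b) Q = 6.012  (c) BW = 3644 Hz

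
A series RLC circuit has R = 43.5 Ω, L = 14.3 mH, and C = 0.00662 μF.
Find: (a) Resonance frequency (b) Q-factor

Step 1 — Resonance condition Im(Z)=0 gives ω₀ = 1/√(LC).
Step 2 — ω₀ = 1/√(0.0143·6.62e-09) = 1.028e+05 rad/s.
Step 3 — f₀ = ω₀/(2π) = 1.636e+04 Hz.
Step 4 — Series Q: Q = ω₀L/R = 1.028e+05·0.0143/43.5 = 33.79.

(a) f₀ = 1.636e+04 Hz  (b) Q = 33.79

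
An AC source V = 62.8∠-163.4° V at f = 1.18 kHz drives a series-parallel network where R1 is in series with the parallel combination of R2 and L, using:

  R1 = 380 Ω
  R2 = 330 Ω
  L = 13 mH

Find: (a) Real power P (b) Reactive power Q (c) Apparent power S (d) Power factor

Step 1 — Angular frequency: ω = 2π·f = 2π·1180 = 7414 rad/s.
Step 2 — Component impedances:
  R1: Z = R = 380 Ω
  R2: Z = R = 330 Ω
  L: Z = jωL = j·7414·0.013 = 0 + j96.38 Ω
Step 3 — Parallel branch: R2 || L = 1/(1/R2 + 1/L) = 25.94 + j88.81 Ω.
Step 4 — Series with R1: Z_total = R1 + (R2 || L) = 405.9 + j88.81 Ω = 415.5∠12.3° Ω.
Step 5 — Source phasor: V = 62.8∠-163.4° V = -60.18 - j17.94 V.
Step 6 — Current: I = V / Z = -0.1507 - j0.01123 A = 0.1511∠-175.7° A.
Step 7 — Complex power: S = V·I* = 9.272 + j2.028 VA.
Step 8 — Real power: P = Re(S) = 9.272 W.
Step 9 — Reactive power: Q = Im(S) = 2.028 VAR.
Step 10 — Apparent power: |S| = 9.491 VA.
Step 11 — Power factor: PF = P/|S| = 0.9769 (lagging).

(a) P = 9.272 W  (b) Q = 2.028 VAR  (c) S = 9.491 VA  (d) PF = 0.9769 (lagging)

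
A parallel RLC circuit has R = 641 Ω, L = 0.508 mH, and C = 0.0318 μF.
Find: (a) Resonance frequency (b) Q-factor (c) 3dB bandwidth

Step 1 — Resonance: ω₀ = 1/√(LC) = 1/√(0.000508·3.18e-08) = 2.488e+05 rad/s.
Step 2 — f₀ = ω₀/(2π) = 3.96e+04 Hz.
Step 3 — Parallel Q: Q = R/(ω₀L) = 641/(2.488e+05·0.000508) = 5.072.
Step 4 — Bandwidth: Δω = ω₀/Q = 4.906e+04 rad/s; BW = Δω/(2π) = 7808 Hz.

(a) f₀ = 3.96e+04 Hz  (b) Q = 5.072  (c) BW = 7808 Hz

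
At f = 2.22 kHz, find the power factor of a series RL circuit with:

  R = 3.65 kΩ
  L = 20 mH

Step 1 — Angular frequency: ω = 2π·f = 2π·2220 = 1.395e+04 rad/s.
Step 2 — Component impedances:
  R: Z = R = 3650 Ω
  L: Z = jωL = j·1.395e+04·0.02 = 0 + j279 Ω
Step 3 — Series combination: Z_total = R + L = 3650 + j279 Ω = 3661∠4.4° Ω.
Step 4 — Power factor: PF = cos(φ) = Re(Z)/|Z| = 3650/3660.6 = 0.9971.
Step 5 — Type: Im(Z) = 279 ⇒ lagging (phase φ = 4.4°).

PF = 0.9971 (lagging, φ = 4.4°)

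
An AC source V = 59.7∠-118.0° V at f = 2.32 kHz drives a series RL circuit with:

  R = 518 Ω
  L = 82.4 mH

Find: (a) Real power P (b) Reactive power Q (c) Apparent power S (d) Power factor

Step 1 — Angular frequency: ω = 2π·f = 2π·2320 = 1.458e+04 rad/s.
Step 2 — Component impedances:
  R: Z = R = 518 Ω
  L: Z = jωL = j·1.458e+04·0.0824 = 0 + j1201 Ω
Step 3 — Series combination: Z_total = R + L = 518 + j1201 Ω = 1308∠66.7° Ω.
Step 4 — Source phasor: V = 59.7∠-118.0° V = -28.03 - j52.71 V.
Step 5 — Current: I = V / Z = -0.04549 + j0.003717 A = 0.04564∠175.3° A.
Step 6 — Complex power: S = V·I* = 1.079 + j2.502 VA.
Step 7 — Real power: P = Re(S) = 1.079 W.
Step 8 — Reactive power: Q = Im(S) = 2.502 VAR.
Step 9 — Apparent power: |S| = 2.725 VA.
Step 10 — Power factor: PF = P/|S| = 0.396 (lagging).

(a) P = 1.079 W  (b) Q = 2.502 VAR  (c) S = 2.725 VA  (d) PF = 0.396 (lagging)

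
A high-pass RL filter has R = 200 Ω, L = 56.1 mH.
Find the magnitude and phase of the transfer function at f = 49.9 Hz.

Step 1 — Angular frequency: ω = 2π·49.9 = 313.5 rad/s.
Step 2 — Transfer function: H(jω) = jωL/(R + jωL).
Step 3 — Numerator jωL = j·17.59; denominator R + jωL = 200 + j17.59.
Step 4 — H = 0.007675 + j0.08727.
Step 5 — Magnitude: |H| = 0.08761 (-21.1 dB); phase: φ = 85.0°.

|H| = 0.08761 (-21.1 dB), φ = 85.0°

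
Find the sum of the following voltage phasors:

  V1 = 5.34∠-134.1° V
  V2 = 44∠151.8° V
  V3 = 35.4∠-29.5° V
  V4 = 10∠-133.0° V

Step 1 — Convert each phasor to rectangular form:
  V1 = 5.34·(cos(-134.1°) + j·sin(-134.1°)) = -3.716 - j3.835 V
  V2 = 44·(cos(151.8°) + j·sin(151.8°)) = -38.78 + j20.79 V
  V3 = 35.4·(cos(-29.5°) + j·sin(-29.5°)) = 30.81 - j17.43 V
  V4 = 10·(cos(-133.0°) + j·sin(-133.0°)) = -6.82 - j7.314 V
Step 2 — Sum components: V_total = -18.5 - j7.788 V.
Step 3 — Convert to polar: |V_total| = 20.08 V, ∠V_total = -157.2°.

V_total = 20.08∠-157.2° V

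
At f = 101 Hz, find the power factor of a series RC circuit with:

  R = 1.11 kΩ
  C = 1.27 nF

Step 1 — Angular frequency: ω = 2π·f = 2π·101 = 634.6 rad/s.
Step 2 — Component impedances:
  R: Z = R = 1110 Ω
  C: Z = 1/(jωC) = -j/(ω·C) = 0 - j1.241e+06 Ω
Step 3 — Series combination: Z_total = R + C = 1110 - j1.241e+06 Ω = 1.241e+06∠-89.9° Ω.
Step 4 — Power factor: PF = cos(φ) = Re(Z)/|Z| = 1110/1.2408e+06 = 0.0008946.
Step 5 — Type: Im(Z) = -1.241e+06 ⇒ leading (phase φ = -89.9°).

PF = 0.0008946 (leading, φ = -89.9°)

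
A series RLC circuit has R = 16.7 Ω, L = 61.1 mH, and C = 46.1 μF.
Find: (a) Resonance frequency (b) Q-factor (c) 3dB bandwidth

Step 1 — Resonance condition Im(Z)=0 gives ω₀ = 1/√(LC).
Step 2 — ω₀ = 1/√(0.0611·4.61e-05) = 595.8 rad/s.
Step 3 — f₀ = ω₀/(2π) = 94.83 Hz.
Step 4 — Series Q: Q = ω₀L/R = 595.8·0.0611/16.7 = 2.18.
Step 5 — 3dB bandwidth: Δω = ω₀/Q = 273.3 rad/s; BW = Δω/(2π) = 43.5 Hz.

(a) f₀ = 94.83 Hz  (b) Q = 2.18  (c) BW = 43.5 Hz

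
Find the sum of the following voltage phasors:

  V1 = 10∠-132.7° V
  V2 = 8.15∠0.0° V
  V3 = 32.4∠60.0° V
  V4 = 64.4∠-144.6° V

Step 1 — Convert each phasor to rectangular form:
  V1 = 10·(cos(-132.7°) + j·sin(-132.7°)) = -6.782 - j7.349 V
  V2 = 8.15·(cos(0.0°) + j·sin(0.0°)) = 8.15 V
  V3 = 32.4·(cos(60.0°) + j·sin(60.0°)) = 16.2 + j28.06 V
  V4 = 64.4·(cos(-144.6°) + j·sin(-144.6°)) = -52.49 - j37.31 V
Step 2 — Sum components: V_total = -34.93 - j16.6 V.
Step 3 — Convert to polar: |V_total| = 38.67 V, ∠V_total = -154.6°.

V_total = 38.67∠-154.6° V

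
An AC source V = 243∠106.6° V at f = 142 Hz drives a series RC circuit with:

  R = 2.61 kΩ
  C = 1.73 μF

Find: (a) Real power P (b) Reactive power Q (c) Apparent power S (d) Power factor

Step 1 — Angular frequency: ω = 2π·f = 2π·142 = 892.2 rad/s.
Step 2 — Component impedances:
  R: Z = R = 2610 Ω
  C: Z = 1/(jωC) = -j/(ω·C) = 0 - j647.9 Ω
Step 3 — Series combination: Z_total = R + C = 2610 - j647.9 Ω = 2689∠-13.9° Ω.
Step 4 — Source phasor: V = 243∠106.6° V = -69.42 + j232.9 V.
Step 5 — Current: I = V / Z = -0.04592 + j0.07783 A = 0.09036∠120.5° A.
Step 6 — Complex power: S = V·I* = 21.31 - j5.29 VA.
Step 7 — Real power: P = Re(S) = 21.31 W.
Step 8 — Reactive power: Q = Im(S) = -5.29 VAR.
Step 9 — Apparent power: |S| = 21.96 VA.
Step 10 — Power factor: PF = P/|S| = 0.9705 (leading).

(a) P = 21.31 W  (b) Q = -5.29 VAR  (c) S = 21.96 VA  (d) PF = 0.9705 (leading)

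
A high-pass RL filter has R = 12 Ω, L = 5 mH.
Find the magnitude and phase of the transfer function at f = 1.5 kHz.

Step 1 — Angular frequency: ω = 2π·1500 = 9425 rad/s.
Step 2 — Transfer function: H(jω) = jωL/(R + jωL).
Step 3 — Numerator jωL = j·47.12; denominator R + jωL = 12 + j47.12.
Step 4 — H = 0.9391 + j0.2391.
Step 5 — Magnitude: |H| = 0.9691 (-0.3 dB); phase: φ = 14.3°.

|H| = 0.9691 (-0.3 dB), φ = 14.3°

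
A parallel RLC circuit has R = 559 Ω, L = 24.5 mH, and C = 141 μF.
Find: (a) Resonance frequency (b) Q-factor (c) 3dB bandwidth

Step 1 — Resonance: ω₀ = 1/√(LC) = 1/√(0.0245·0.000141) = 538 rad/s.
Step 2 — f₀ = ω₀/(2π) = 85.63 Hz.
Step 3 — Parallel Q: Q = R/(ω₀L) = 559/(538·0.0245) = 42.41.
Step 4 — Bandwidth: Δω = ω₀/Q = 12.69 rad/s; BW = Δω/(2π) = 2.019 Hz.

(a) f₀ = 85.63 Hz  (b) Q = 42.41  (c) BW = 2.019 Hz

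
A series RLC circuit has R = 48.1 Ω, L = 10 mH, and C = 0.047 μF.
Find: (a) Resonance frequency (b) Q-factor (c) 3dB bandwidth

Step 1 — Resonance: ω₀ = 1/√(LC) = 1/√(0.01·4.7e-08) = 4.613e+04 rad/s.
Step 2 — f₀ = ω₀/(2π) = 7341 Hz.
Step 3 — Series Q: Q = ω₀L/R = 4.613e+04·0.01/48.1 = 9.59.
Step 4 — Bandwidth: Δω = ω₀/Q = 4810 rad/s; BW = Δω/(2π) = 765.5 Hz.

(a) f₀ = 7341 Hz  (b) Q = 9.59  (c) BW = 765.5 Hz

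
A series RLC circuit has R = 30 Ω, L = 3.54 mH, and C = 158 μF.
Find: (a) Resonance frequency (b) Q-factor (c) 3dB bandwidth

Step 1 — Resonance: ω₀ = 1/√(LC) = 1/√(0.00354·0.000158) = 1337 rad/s.
Step 2 — f₀ = ω₀/(2π) = 212.8 Hz.
Step 3 — Series Q: Q = ω₀L/R = 1337·0.00354/30 = 0.1578.
Step 4 — Bandwidth: Δω = ω₀/Q = 8475 rad/s; BW = Δω/(2π) = 1349 Hz.

(a) f₀ = 212.8 Hz  (b) Q = 0.1578  (c) BW = 1349 Hz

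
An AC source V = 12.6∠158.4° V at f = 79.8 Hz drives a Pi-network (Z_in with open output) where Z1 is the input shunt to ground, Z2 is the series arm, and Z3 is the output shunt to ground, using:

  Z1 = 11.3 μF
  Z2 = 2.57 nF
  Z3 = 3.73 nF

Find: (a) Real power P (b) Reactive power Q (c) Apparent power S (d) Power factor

Step 1 — Angular frequency: ω = 2π·f = 2π·79.8 = 501.4 rad/s.
Step 2 — Component impedances:
  Z1: Z = 1/(jωC) = -j/(ω·C) = 0 - j176.5 Ω
  Z2: Z = 1/(jωC) = -j/(ω·C) = 0 - j7.76e+05 Ω
  Z3: Z = 1/(jωC) = -j/(ω·C) = 0 - j5.347e+05 Ω
Step 3 — With open output, the series arm Z2 and the output shunt Z3 appear in series to ground: Z2 + Z3 = 0 - j1.311e+06 Ω.
Step 4 — Parallel with input shunt Z1: Z_in = Z1 || (Z2 + Z3) = 0 - j176.5 Ω = 176.5∠-90.0° Ω.
Step 5 — Source phasor: V = 12.6∠158.4° V = -11.72 + j4.638 V.
Step 6 — Current: I = V / Z = -0.02628 - j0.06638 A = 0.0714∠-111.6° A.
Step 7 — Complex power: S = V·I* = 0 - j0.8996 VA.
Step 8 — Real power: P = Re(S) = 0 W.
Step 9 — Reactive power: Q = Im(S) = -0.8996 VAR.
Step 10 — Apparent power: |S| = 0.8996 VA.
Step 11 — Power factor: PF = P/|S| = 0 (leading).

(a) P = 0 W  (b) Q = -0.8996 VAR  (c) S = 0.8996 VA  (d) PF = 0 (leading)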